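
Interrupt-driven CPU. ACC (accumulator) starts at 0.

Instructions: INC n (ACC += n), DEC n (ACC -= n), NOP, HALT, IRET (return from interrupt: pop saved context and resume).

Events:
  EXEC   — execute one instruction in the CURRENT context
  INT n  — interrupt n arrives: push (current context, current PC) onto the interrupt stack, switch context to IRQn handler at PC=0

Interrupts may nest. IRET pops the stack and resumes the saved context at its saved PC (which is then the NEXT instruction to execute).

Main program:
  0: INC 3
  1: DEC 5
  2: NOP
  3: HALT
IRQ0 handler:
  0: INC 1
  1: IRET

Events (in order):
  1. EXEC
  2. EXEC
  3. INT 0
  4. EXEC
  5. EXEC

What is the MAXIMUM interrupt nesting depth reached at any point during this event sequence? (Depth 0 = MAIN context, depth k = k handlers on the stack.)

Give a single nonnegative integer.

Answer: 1

Derivation:
Event 1 (EXEC): [MAIN] PC=0: INC 3 -> ACC=3 [depth=0]
Event 2 (EXEC): [MAIN] PC=1: DEC 5 -> ACC=-2 [depth=0]
Event 3 (INT 0): INT 0 arrives: push (MAIN, PC=2), enter IRQ0 at PC=0 (depth now 1) [depth=1]
Event 4 (EXEC): [IRQ0] PC=0: INC 1 -> ACC=-1 [depth=1]
Event 5 (EXEC): [IRQ0] PC=1: IRET -> resume MAIN at PC=2 (depth now 0) [depth=0]
Max depth observed: 1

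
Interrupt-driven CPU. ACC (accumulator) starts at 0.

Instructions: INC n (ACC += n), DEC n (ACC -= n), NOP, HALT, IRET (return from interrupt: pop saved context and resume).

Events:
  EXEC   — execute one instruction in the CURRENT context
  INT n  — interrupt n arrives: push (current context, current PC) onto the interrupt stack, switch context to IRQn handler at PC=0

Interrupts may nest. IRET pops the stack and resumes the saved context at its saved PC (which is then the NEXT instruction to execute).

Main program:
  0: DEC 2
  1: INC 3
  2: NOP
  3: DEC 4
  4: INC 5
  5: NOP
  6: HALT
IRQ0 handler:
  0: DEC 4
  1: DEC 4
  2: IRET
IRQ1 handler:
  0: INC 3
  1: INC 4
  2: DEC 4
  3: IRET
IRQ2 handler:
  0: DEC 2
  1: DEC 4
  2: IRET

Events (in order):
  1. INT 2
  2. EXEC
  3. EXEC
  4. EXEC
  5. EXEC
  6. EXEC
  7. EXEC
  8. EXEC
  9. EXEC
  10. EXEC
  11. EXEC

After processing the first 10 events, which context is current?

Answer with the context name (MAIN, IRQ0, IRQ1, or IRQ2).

Answer: MAIN

Derivation:
Event 1 (INT 2): INT 2 arrives: push (MAIN, PC=0), enter IRQ2 at PC=0 (depth now 1)
Event 2 (EXEC): [IRQ2] PC=0: DEC 2 -> ACC=-2
Event 3 (EXEC): [IRQ2] PC=1: DEC 4 -> ACC=-6
Event 4 (EXEC): [IRQ2] PC=2: IRET -> resume MAIN at PC=0 (depth now 0)
Event 5 (EXEC): [MAIN] PC=0: DEC 2 -> ACC=-8
Event 6 (EXEC): [MAIN] PC=1: INC 3 -> ACC=-5
Event 7 (EXEC): [MAIN] PC=2: NOP
Event 8 (EXEC): [MAIN] PC=3: DEC 4 -> ACC=-9
Event 9 (EXEC): [MAIN] PC=4: INC 5 -> ACC=-4
Event 10 (EXEC): [MAIN] PC=5: NOP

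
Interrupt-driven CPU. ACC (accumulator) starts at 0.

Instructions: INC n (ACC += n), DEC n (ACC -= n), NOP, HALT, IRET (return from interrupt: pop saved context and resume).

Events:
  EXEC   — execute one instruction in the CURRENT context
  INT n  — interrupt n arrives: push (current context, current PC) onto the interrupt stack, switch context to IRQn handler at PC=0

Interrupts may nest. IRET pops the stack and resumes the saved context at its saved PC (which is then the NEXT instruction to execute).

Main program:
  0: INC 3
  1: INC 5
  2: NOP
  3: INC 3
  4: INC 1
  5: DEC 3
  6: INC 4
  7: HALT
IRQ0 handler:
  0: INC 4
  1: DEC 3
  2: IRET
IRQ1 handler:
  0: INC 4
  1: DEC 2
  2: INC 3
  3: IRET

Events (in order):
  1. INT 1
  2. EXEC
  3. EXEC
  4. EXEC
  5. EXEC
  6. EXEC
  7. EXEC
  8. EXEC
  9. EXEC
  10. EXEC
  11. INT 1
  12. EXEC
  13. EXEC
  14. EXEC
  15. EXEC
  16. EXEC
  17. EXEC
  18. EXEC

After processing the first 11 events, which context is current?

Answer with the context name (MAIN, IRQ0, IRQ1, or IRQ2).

Answer: IRQ1

Derivation:
Event 1 (INT 1): INT 1 arrives: push (MAIN, PC=0), enter IRQ1 at PC=0 (depth now 1)
Event 2 (EXEC): [IRQ1] PC=0: INC 4 -> ACC=4
Event 3 (EXEC): [IRQ1] PC=1: DEC 2 -> ACC=2
Event 4 (EXEC): [IRQ1] PC=2: INC 3 -> ACC=5
Event 5 (EXEC): [IRQ1] PC=3: IRET -> resume MAIN at PC=0 (depth now 0)
Event 6 (EXEC): [MAIN] PC=0: INC 3 -> ACC=8
Event 7 (EXEC): [MAIN] PC=1: INC 5 -> ACC=13
Event 8 (EXEC): [MAIN] PC=2: NOP
Event 9 (EXEC): [MAIN] PC=3: INC 3 -> ACC=16
Event 10 (EXEC): [MAIN] PC=4: INC 1 -> ACC=17
Event 11 (INT 1): INT 1 arrives: push (MAIN, PC=5), enter IRQ1 at PC=0 (depth now 1)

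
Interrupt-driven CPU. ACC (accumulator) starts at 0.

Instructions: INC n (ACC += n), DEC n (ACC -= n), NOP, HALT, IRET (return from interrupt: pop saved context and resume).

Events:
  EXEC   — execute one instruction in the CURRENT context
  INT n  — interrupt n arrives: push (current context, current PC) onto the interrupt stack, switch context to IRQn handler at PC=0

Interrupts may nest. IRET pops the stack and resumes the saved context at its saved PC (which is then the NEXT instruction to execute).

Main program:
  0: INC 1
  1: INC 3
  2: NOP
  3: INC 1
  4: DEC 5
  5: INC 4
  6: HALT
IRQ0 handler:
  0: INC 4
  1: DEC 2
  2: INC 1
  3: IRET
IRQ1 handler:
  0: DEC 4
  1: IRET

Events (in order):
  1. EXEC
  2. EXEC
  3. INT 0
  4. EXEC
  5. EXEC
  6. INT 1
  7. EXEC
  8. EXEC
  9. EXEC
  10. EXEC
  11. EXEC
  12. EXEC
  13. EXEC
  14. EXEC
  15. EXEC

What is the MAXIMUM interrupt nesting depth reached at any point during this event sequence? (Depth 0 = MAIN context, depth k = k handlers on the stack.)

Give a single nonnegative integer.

Event 1 (EXEC): [MAIN] PC=0: INC 1 -> ACC=1 [depth=0]
Event 2 (EXEC): [MAIN] PC=1: INC 3 -> ACC=4 [depth=0]
Event 3 (INT 0): INT 0 arrives: push (MAIN, PC=2), enter IRQ0 at PC=0 (depth now 1) [depth=1]
Event 4 (EXEC): [IRQ0] PC=0: INC 4 -> ACC=8 [depth=1]
Event 5 (EXEC): [IRQ0] PC=1: DEC 2 -> ACC=6 [depth=1]
Event 6 (INT 1): INT 1 arrives: push (IRQ0, PC=2), enter IRQ1 at PC=0 (depth now 2) [depth=2]
Event 7 (EXEC): [IRQ1] PC=0: DEC 4 -> ACC=2 [depth=2]
Event 8 (EXEC): [IRQ1] PC=1: IRET -> resume IRQ0 at PC=2 (depth now 1) [depth=1]
Event 9 (EXEC): [IRQ0] PC=2: INC 1 -> ACC=3 [depth=1]
Event 10 (EXEC): [IRQ0] PC=3: IRET -> resume MAIN at PC=2 (depth now 0) [depth=0]
Event 11 (EXEC): [MAIN] PC=2: NOP [depth=0]
Event 12 (EXEC): [MAIN] PC=3: INC 1 -> ACC=4 [depth=0]
Event 13 (EXEC): [MAIN] PC=4: DEC 5 -> ACC=-1 [depth=0]
Event 14 (EXEC): [MAIN] PC=5: INC 4 -> ACC=3 [depth=0]
Event 15 (EXEC): [MAIN] PC=6: HALT [depth=0]
Max depth observed: 2

Answer: 2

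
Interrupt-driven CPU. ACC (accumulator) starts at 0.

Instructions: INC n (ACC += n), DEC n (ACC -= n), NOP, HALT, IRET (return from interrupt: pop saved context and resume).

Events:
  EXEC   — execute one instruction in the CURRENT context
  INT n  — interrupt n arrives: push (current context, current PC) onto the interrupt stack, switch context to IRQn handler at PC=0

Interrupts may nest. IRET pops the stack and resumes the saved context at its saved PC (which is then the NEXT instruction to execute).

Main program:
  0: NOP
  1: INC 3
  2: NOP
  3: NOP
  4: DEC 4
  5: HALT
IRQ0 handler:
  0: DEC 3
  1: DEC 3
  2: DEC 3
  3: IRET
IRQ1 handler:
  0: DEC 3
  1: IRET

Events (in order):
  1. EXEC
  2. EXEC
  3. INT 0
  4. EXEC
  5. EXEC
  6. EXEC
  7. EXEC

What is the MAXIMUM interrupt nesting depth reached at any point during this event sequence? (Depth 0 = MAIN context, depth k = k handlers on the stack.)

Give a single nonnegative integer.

Event 1 (EXEC): [MAIN] PC=0: NOP [depth=0]
Event 2 (EXEC): [MAIN] PC=1: INC 3 -> ACC=3 [depth=0]
Event 3 (INT 0): INT 0 arrives: push (MAIN, PC=2), enter IRQ0 at PC=0 (depth now 1) [depth=1]
Event 4 (EXEC): [IRQ0] PC=0: DEC 3 -> ACC=0 [depth=1]
Event 5 (EXEC): [IRQ0] PC=1: DEC 3 -> ACC=-3 [depth=1]
Event 6 (EXEC): [IRQ0] PC=2: DEC 3 -> ACC=-6 [depth=1]
Event 7 (EXEC): [IRQ0] PC=3: IRET -> resume MAIN at PC=2 (depth now 0) [depth=0]
Max depth observed: 1

Answer: 1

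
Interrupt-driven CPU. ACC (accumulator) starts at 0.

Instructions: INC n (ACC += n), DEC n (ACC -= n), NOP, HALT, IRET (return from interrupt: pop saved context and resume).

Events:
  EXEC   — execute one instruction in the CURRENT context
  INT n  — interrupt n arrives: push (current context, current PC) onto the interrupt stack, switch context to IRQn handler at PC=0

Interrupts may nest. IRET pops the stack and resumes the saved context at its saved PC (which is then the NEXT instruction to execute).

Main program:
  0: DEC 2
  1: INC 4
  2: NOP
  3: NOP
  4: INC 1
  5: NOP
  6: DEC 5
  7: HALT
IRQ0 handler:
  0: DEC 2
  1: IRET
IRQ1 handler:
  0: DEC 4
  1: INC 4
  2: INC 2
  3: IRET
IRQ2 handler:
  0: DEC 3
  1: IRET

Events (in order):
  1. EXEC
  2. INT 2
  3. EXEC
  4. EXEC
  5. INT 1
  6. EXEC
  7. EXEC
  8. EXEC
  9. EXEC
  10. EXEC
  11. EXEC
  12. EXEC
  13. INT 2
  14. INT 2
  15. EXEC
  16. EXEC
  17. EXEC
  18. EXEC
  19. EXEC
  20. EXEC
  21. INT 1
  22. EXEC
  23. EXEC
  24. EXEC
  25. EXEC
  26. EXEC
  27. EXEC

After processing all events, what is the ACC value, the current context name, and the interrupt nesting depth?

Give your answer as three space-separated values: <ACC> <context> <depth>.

Event 1 (EXEC): [MAIN] PC=0: DEC 2 -> ACC=-2
Event 2 (INT 2): INT 2 arrives: push (MAIN, PC=1), enter IRQ2 at PC=0 (depth now 1)
Event 3 (EXEC): [IRQ2] PC=0: DEC 3 -> ACC=-5
Event 4 (EXEC): [IRQ2] PC=1: IRET -> resume MAIN at PC=1 (depth now 0)
Event 5 (INT 1): INT 1 arrives: push (MAIN, PC=1), enter IRQ1 at PC=0 (depth now 1)
Event 6 (EXEC): [IRQ1] PC=0: DEC 4 -> ACC=-9
Event 7 (EXEC): [IRQ1] PC=1: INC 4 -> ACC=-5
Event 8 (EXEC): [IRQ1] PC=2: INC 2 -> ACC=-3
Event 9 (EXEC): [IRQ1] PC=3: IRET -> resume MAIN at PC=1 (depth now 0)
Event 10 (EXEC): [MAIN] PC=1: INC 4 -> ACC=1
Event 11 (EXEC): [MAIN] PC=2: NOP
Event 12 (EXEC): [MAIN] PC=3: NOP
Event 13 (INT 2): INT 2 arrives: push (MAIN, PC=4), enter IRQ2 at PC=0 (depth now 1)
Event 14 (INT 2): INT 2 arrives: push (IRQ2, PC=0), enter IRQ2 at PC=0 (depth now 2)
Event 15 (EXEC): [IRQ2] PC=0: DEC 3 -> ACC=-2
Event 16 (EXEC): [IRQ2] PC=1: IRET -> resume IRQ2 at PC=0 (depth now 1)
Event 17 (EXEC): [IRQ2] PC=0: DEC 3 -> ACC=-5
Event 18 (EXEC): [IRQ2] PC=1: IRET -> resume MAIN at PC=4 (depth now 0)
Event 19 (EXEC): [MAIN] PC=4: INC 1 -> ACC=-4
Event 20 (EXEC): [MAIN] PC=5: NOP
Event 21 (INT 1): INT 1 arrives: push (MAIN, PC=6), enter IRQ1 at PC=0 (depth now 1)
Event 22 (EXEC): [IRQ1] PC=0: DEC 4 -> ACC=-8
Event 23 (EXEC): [IRQ1] PC=1: INC 4 -> ACC=-4
Event 24 (EXEC): [IRQ1] PC=2: INC 2 -> ACC=-2
Event 25 (EXEC): [IRQ1] PC=3: IRET -> resume MAIN at PC=6 (depth now 0)
Event 26 (EXEC): [MAIN] PC=6: DEC 5 -> ACC=-7
Event 27 (EXEC): [MAIN] PC=7: HALT

Answer: -7 MAIN 0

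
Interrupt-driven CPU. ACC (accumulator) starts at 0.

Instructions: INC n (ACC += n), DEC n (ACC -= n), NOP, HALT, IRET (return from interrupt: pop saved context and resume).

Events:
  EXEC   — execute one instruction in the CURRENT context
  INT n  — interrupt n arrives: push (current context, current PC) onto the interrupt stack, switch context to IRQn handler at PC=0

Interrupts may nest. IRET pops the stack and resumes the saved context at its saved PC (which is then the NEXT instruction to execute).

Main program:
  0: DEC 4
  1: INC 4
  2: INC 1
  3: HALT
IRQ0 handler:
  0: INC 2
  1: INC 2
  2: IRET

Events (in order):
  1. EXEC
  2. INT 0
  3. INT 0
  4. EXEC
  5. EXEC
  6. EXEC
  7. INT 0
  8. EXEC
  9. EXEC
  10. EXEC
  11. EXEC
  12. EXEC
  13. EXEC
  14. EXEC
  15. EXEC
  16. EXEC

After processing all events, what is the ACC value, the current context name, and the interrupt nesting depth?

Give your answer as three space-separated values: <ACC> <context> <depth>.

Event 1 (EXEC): [MAIN] PC=0: DEC 4 -> ACC=-4
Event 2 (INT 0): INT 0 arrives: push (MAIN, PC=1), enter IRQ0 at PC=0 (depth now 1)
Event 3 (INT 0): INT 0 arrives: push (IRQ0, PC=0), enter IRQ0 at PC=0 (depth now 2)
Event 4 (EXEC): [IRQ0] PC=0: INC 2 -> ACC=-2
Event 5 (EXEC): [IRQ0] PC=1: INC 2 -> ACC=0
Event 6 (EXEC): [IRQ0] PC=2: IRET -> resume IRQ0 at PC=0 (depth now 1)
Event 7 (INT 0): INT 0 arrives: push (IRQ0, PC=0), enter IRQ0 at PC=0 (depth now 2)
Event 8 (EXEC): [IRQ0] PC=0: INC 2 -> ACC=2
Event 9 (EXEC): [IRQ0] PC=1: INC 2 -> ACC=4
Event 10 (EXEC): [IRQ0] PC=2: IRET -> resume IRQ0 at PC=0 (depth now 1)
Event 11 (EXEC): [IRQ0] PC=0: INC 2 -> ACC=6
Event 12 (EXEC): [IRQ0] PC=1: INC 2 -> ACC=8
Event 13 (EXEC): [IRQ0] PC=2: IRET -> resume MAIN at PC=1 (depth now 0)
Event 14 (EXEC): [MAIN] PC=1: INC 4 -> ACC=12
Event 15 (EXEC): [MAIN] PC=2: INC 1 -> ACC=13
Event 16 (EXEC): [MAIN] PC=3: HALT

Answer: 13 MAIN 0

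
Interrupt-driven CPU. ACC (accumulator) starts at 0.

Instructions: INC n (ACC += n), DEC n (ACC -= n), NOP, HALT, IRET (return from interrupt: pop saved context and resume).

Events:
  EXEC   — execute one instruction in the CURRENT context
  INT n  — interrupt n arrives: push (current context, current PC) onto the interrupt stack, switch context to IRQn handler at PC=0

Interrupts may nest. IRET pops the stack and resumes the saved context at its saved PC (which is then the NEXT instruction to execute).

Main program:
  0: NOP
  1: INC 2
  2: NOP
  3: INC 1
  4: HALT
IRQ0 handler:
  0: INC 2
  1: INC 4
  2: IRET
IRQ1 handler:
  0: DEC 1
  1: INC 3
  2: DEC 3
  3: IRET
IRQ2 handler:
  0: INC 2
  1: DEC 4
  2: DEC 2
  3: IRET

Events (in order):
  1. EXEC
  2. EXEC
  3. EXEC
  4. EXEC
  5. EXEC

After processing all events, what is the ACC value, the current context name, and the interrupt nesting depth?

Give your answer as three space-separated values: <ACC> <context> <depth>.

Event 1 (EXEC): [MAIN] PC=0: NOP
Event 2 (EXEC): [MAIN] PC=1: INC 2 -> ACC=2
Event 3 (EXEC): [MAIN] PC=2: NOP
Event 4 (EXEC): [MAIN] PC=3: INC 1 -> ACC=3
Event 5 (EXEC): [MAIN] PC=4: HALT

Answer: 3 MAIN 0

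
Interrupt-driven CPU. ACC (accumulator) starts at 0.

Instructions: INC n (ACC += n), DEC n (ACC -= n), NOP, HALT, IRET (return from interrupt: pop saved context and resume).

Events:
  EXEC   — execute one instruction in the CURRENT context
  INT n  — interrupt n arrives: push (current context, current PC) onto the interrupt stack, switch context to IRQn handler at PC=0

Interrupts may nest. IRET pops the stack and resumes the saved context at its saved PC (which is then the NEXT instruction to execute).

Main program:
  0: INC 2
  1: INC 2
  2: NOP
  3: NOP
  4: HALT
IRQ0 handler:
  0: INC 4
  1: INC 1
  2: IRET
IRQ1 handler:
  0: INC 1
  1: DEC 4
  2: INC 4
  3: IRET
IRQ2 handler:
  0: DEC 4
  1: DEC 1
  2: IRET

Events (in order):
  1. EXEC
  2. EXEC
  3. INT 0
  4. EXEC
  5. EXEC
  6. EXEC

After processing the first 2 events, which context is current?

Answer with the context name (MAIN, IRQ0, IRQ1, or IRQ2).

Event 1 (EXEC): [MAIN] PC=0: INC 2 -> ACC=2
Event 2 (EXEC): [MAIN] PC=1: INC 2 -> ACC=4

Answer: MAIN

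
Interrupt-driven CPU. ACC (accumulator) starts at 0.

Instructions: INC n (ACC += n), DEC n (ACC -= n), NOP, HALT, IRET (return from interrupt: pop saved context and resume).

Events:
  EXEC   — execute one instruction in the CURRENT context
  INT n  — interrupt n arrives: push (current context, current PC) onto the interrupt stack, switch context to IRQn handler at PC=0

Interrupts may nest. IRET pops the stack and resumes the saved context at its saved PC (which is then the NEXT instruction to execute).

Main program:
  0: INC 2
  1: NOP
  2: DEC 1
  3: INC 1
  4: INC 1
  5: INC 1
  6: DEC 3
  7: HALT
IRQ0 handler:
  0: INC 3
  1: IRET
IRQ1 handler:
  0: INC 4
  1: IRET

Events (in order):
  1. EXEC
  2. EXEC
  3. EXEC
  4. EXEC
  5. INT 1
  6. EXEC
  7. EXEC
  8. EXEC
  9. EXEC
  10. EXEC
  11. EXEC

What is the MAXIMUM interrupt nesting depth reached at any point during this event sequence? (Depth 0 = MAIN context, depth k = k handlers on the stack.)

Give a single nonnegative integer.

Event 1 (EXEC): [MAIN] PC=0: INC 2 -> ACC=2 [depth=0]
Event 2 (EXEC): [MAIN] PC=1: NOP [depth=0]
Event 3 (EXEC): [MAIN] PC=2: DEC 1 -> ACC=1 [depth=0]
Event 4 (EXEC): [MAIN] PC=3: INC 1 -> ACC=2 [depth=0]
Event 5 (INT 1): INT 1 arrives: push (MAIN, PC=4), enter IRQ1 at PC=0 (depth now 1) [depth=1]
Event 6 (EXEC): [IRQ1] PC=0: INC 4 -> ACC=6 [depth=1]
Event 7 (EXEC): [IRQ1] PC=1: IRET -> resume MAIN at PC=4 (depth now 0) [depth=0]
Event 8 (EXEC): [MAIN] PC=4: INC 1 -> ACC=7 [depth=0]
Event 9 (EXEC): [MAIN] PC=5: INC 1 -> ACC=8 [depth=0]
Event 10 (EXEC): [MAIN] PC=6: DEC 3 -> ACC=5 [depth=0]
Event 11 (EXEC): [MAIN] PC=7: HALT [depth=0]
Max depth observed: 1

Answer: 1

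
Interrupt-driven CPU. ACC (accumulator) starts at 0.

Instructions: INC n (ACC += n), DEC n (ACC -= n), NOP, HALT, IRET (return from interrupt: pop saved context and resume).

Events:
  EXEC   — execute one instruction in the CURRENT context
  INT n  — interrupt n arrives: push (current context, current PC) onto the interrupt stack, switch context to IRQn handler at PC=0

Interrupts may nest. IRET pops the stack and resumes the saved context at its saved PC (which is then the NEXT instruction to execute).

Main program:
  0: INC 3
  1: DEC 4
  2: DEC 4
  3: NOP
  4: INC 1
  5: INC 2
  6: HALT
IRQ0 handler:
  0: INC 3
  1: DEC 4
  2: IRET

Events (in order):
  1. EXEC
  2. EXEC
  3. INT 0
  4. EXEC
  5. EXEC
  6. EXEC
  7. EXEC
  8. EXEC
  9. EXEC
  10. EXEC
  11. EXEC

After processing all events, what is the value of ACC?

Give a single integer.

Answer: -3

Derivation:
Event 1 (EXEC): [MAIN] PC=0: INC 3 -> ACC=3
Event 2 (EXEC): [MAIN] PC=1: DEC 4 -> ACC=-1
Event 3 (INT 0): INT 0 arrives: push (MAIN, PC=2), enter IRQ0 at PC=0 (depth now 1)
Event 4 (EXEC): [IRQ0] PC=0: INC 3 -> ACC=2
Event 5 (EXEC): [IRQ0] PC=1: DEC 4 -> ACC=-2
Event 6 (EXEC): [IRQ0] PC=2: IRET -> resume MAIN at PC=2 (depth now 0)
Event 7 (EXEC): [MAIN] PC=2: DEC 4 -> ACC=-6
Event 8 (EXEC): [MAIN] PC=3: NOP
Event 9 (EXEC): [MAIN] PC=4: INC 1 -> ACC=-5
Event 10 (EXEC): [MAIN] PC=5: INC 2 -> ACC=-3
Event 11 (EXEC): [MAIN] PC=6: HALT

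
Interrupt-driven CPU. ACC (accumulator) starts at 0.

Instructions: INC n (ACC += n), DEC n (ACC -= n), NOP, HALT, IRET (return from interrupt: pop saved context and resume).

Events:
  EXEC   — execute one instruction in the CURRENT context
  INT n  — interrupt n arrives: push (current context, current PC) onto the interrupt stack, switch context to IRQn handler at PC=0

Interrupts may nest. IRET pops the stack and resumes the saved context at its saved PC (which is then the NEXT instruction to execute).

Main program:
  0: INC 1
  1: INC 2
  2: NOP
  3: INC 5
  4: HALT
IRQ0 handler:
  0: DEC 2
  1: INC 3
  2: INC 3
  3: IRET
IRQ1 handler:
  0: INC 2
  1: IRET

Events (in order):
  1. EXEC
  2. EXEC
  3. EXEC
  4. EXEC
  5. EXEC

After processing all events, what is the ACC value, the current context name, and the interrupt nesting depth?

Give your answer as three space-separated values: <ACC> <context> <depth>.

Event 1 (EXEC): [MAIN] PC=0: INC 1 -> ACC=1
Event 2 (EXEC): [MAIN] PC=1: INC 2 -> ACC=3
Event 3 (EXEC): [MAIN] PC=2: NOP
Event 4 (EXEC): [MAIN] PC=3: INC 5 -> ACC=8
Event 5 (EXEC): [MAIN] PC=4: HALT

Answer: 8 MAIN 0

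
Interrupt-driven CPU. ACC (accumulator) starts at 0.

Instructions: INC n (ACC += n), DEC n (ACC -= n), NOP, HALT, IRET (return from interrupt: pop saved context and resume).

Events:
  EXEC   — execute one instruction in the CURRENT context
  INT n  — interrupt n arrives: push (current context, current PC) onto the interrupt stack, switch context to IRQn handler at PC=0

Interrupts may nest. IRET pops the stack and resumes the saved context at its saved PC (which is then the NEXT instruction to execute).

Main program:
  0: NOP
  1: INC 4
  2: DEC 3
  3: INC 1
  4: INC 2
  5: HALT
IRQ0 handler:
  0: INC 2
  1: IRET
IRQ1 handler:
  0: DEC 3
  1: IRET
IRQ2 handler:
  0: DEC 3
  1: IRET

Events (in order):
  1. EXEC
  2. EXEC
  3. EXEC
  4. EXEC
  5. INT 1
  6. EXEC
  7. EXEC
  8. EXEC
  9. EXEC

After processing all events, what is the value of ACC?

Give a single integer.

Answer: 1

Derivation:
Event 1 (EXEC): [MAIN] PC=0: NOP
Event 2 (EXEC): [MAIN] PC=1: INC 4 -> ACC=4
Event 3 (EXEC): [MAIN] PC=2: DEC 3 -> ACC=1
Event 4 (EXEC): [MAIN] PC=3: INC 1 -> ACC=2
Event 5 (INT 1): INT 1 arrives: push (MAIN, PC=4), enter IRQ1 at PC=0 (depth now 1)
Event 6 (EXEC): [IRQ1] PC=0: DEC 3 -> ACC=-1
Event 7 (EXEC): [IRQ1] PC=1: IRET -> resume MAIN at PC=4 (depth now 0)
Event 8 (EXEC): [MAIN] PC=4: INC 2 -> ACC=1
Event 9 (EXEC): [MAIN] PC=5: HALT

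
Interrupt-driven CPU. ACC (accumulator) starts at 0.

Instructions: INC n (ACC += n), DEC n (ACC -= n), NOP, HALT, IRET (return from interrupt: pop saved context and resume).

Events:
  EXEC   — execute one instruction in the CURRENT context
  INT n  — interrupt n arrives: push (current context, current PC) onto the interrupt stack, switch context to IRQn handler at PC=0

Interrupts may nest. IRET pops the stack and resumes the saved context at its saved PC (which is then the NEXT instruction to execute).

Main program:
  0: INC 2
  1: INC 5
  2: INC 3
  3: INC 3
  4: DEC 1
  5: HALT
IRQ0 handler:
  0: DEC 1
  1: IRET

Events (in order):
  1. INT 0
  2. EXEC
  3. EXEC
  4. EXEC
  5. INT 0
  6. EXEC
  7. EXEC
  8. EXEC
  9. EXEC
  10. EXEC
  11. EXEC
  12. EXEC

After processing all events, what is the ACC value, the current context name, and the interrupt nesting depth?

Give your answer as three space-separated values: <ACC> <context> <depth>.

Answer: 10 MAIN 0

Derivation:
Event 1 (INT 0): INT 0 arrives: push (MAIN, PC=0), enter IRQ0 at PC=0 (depth now 1)
Event 2 (EXEC): [IRQ0] PC=0: DEC 1 -> ACC=-1
Event 3 (EXEC): [IRQ0] PC=1: IRET -> resume MAIN at PC=0 (depth now 0)
Event 4 (EXEC): [MAIN] PC=0: INC 2 -> ACC=1
Event 5 (INT 0): INT 0 arrives: push (MAIN, PC=1), enter IRQ0 at PC=0 (depth now 1)
Event 6 (EXEC): [IRQ0] PC=0: DEC 1 -> ACC=0
Event 7 (EXEC): [IRQ0] PC=1: IRET -> resume MAIN at PC=1 (depth now 0)
Event 8 (EXEC): [MAIN] PC=1: INC 5 -> ACC=5
Event 9 (EXEC): [MAIN] PC=2: INC 3 -> ACC=8
Event 10 (EXEC): [MAIN] PC=3: INC 3 -> ACC=11
Event 11 (EXEC): [MAIN] PC=4: DEC 1 -> ACC=10
Event 12 (EXEC): [MAIN] PC=5: HALT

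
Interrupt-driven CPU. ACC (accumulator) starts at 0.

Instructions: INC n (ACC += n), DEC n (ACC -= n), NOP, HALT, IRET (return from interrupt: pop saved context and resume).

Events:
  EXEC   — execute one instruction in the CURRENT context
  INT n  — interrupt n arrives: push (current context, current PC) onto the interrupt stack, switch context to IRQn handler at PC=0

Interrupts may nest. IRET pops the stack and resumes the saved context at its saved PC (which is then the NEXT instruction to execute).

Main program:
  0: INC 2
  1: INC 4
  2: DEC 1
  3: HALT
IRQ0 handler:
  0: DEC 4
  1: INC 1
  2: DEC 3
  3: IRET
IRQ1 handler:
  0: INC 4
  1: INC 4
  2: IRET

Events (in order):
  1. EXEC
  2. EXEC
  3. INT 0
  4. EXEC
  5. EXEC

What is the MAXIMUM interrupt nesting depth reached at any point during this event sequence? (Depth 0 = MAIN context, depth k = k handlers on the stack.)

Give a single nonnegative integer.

Answer: 1

Derivation:
Event 1 (EXEC): [MAIN] PC=0: INC 2 -> ACC=2 [depth=0]
Event 2 (EXEC): [MAIN] PC=1: INC 4 -> ACC=6 [depth=0]
Event 3 (INT 0): INT 0 arrives: push (MAIN, PC=2), enter IRQ0 at PC=0 (depth now 1) [depth=1]
Event 4 (EXEC): [IRQ0] PC=0: DEC 4 -> ACC=2 [depth=1]
Event 5 (EXEC): [IRQ0] PC=1: INC 1 -> ACC=3 [depth=1]
Max depth observed: 1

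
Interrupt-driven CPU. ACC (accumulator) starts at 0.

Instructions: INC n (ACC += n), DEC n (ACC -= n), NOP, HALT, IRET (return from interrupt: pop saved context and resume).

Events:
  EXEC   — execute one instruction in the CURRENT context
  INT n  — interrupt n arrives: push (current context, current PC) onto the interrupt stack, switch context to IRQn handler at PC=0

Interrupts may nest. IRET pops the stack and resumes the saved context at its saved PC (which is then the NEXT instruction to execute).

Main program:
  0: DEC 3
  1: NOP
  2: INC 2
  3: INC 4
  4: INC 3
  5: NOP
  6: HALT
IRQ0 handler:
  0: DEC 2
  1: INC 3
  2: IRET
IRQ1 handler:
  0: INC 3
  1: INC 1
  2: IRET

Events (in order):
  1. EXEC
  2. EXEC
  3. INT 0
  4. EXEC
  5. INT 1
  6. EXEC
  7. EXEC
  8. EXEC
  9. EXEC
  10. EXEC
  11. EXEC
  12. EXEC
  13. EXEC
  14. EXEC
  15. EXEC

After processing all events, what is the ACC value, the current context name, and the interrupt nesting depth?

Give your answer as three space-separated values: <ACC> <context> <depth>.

Event 1 (EXEC): [MAIN] PC=0: DEC 3 -> ACC=-3
Event 2 (EXEC): [MAIN] PC=1: NOP
Event 3 (INT 0): INT 0 arrives: push (MAIN, PC=2), enter IRQ0 at PC=0 (depth now 1)
Event 4 (EXEC): [IRQ0] PC=0: DEC 2 -> ACC=-5
Event 5 (INT 1): INT 1 arrives: push (IRQ0, PC=1), enter IRQ1 at PC=0 (depth now 2)
Event 6 (EXEC): [IRQ1] PC=0: INC 3 -> ACC=-2
Event 7 (EXEC): [IRQ1] PC=1: INC 1 -> ACC=-1
Event 8 (EXEC): [IRQ1] PC=2: IRET -> resume IRQ0 at PC=1 (depth now 1)
Event 9 (EXEC): [IRQ0] PC=1: INC 3 -> ACC=2
Event 10 (EXEC): [IRQ0] PC=2: IRET -> resume MAIN at PC=2 (depth now 0)
Event 11 (EXEC): [MAIN] PC=2: INC 2 -> ACC=4
Event 12 (EXEC): [MAIN] PC=3: INC 4 -> ACC=8
Event 13 (EXEC): [MAIN] PC=4: INC 3 -> ACC=11
Event 14 (EXEC): [MAIN] PC=5: NOP
Event 15 (EXEC): [MAIN] PC=6: HALT

Answer: 11 MAIN 0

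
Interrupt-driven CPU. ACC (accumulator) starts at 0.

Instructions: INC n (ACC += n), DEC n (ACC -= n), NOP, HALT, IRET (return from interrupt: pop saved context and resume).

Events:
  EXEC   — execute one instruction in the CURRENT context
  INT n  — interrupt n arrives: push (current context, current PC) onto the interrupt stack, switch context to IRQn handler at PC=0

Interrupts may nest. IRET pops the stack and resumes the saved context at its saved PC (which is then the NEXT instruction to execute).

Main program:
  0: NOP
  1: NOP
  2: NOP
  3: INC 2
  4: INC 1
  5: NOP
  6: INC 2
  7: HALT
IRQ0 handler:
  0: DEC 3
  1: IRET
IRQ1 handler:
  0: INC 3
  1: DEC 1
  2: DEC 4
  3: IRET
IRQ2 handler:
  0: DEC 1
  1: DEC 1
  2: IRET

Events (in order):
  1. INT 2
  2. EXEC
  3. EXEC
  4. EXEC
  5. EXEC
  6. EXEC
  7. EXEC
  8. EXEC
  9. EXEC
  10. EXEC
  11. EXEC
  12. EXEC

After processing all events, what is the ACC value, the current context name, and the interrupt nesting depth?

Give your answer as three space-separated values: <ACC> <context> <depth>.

Event 1 (INT 2): INT 2 arrives: push (MAIN, PC=0), enter IRQ2 at PC=0 (depth now 1)
Event 2 (EXEC): [IRQ2] PC=0: DEC 1 -> ACC=-1
Event 3 (EXEC): [IRQ2] PC=1: DEC 1 -> ACC=-2
Event 4 (EXEC): [IRQ2] PC=2: IRET -> resume MAIN at PC=0 (depth now 0)
Event 5 (EXEC): [MAIN] PC=0: NOP
Event 6 (EXEC): [MAIN] PC=1: NOP
Event 7 (EXEC): [MAIN] PC=2: NOP
Event 8 (EXEC): [MAIN] PC=3: INC 2 -> ACC=0
Event 9 (EXEC): [MAIN] PC=4: INC 1 -> ACC=1
Event 10 (EXEC): [MAIN] PC=5: NOP
Event 11 (EXEC): [MAIN] PC=6: INC 2 -> ACC=3
Event 12 (EXEC): [MAIN] PC=7: HALT

Answer: 3 MAIN 0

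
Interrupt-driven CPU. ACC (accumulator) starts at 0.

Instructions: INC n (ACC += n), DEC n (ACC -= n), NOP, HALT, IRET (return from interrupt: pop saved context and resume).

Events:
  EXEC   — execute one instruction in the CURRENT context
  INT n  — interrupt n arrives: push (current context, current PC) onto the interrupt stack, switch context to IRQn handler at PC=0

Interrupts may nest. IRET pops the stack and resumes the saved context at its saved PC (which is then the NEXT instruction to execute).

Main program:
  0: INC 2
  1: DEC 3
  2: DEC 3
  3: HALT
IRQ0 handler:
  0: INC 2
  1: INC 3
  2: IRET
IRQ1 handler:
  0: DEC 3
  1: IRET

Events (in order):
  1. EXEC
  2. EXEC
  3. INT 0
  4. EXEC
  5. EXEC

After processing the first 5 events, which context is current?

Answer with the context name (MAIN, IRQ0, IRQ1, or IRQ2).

Answer: IRQ0

Derivation:
Event 1 (EXEC): [MAIN] PC=0: INC 2 -> ACC=2
Event 2 (EXEC): [MAIN] PC=1: DEC 3 -> ACC=-1
Event 3 (INT 0): INT 0 arrives: push (MAIN, PC=2), enter IRQ0 at PC=0 (depth now 1)
Event 4 (EXEC): [IRQ0] PC=0: INC 2 -> ACC=1
Event 5 (EXEC): [IRQ0] PC=1: INC 3 -> ACC=4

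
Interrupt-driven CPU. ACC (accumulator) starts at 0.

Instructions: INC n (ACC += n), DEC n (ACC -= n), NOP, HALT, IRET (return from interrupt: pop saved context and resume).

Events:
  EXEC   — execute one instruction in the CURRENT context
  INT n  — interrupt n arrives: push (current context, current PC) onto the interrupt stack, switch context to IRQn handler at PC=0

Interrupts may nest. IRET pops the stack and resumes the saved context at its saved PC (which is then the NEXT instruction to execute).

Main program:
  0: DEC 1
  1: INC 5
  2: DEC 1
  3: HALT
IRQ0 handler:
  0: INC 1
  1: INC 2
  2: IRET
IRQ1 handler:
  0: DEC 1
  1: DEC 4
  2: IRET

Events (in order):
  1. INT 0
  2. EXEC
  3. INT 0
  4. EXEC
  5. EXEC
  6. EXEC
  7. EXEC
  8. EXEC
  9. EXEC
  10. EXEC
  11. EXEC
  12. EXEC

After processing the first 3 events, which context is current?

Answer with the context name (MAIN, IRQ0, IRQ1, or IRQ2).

Answer: IRQ0

Derivation:
Event 1 (INT 0): INT 0 arrives: push (MAIN, PC=0), enter IRQ0 at PC=0 (depth now 1)
Event 2 (EXEC): [IRQ0] PC=0: INC 1 -> ACC=1
Event 3 (INT 0): INT 0 arrives: push (IRQ0, PC=1), enter IRQ0 at PC=0 (depth now 2)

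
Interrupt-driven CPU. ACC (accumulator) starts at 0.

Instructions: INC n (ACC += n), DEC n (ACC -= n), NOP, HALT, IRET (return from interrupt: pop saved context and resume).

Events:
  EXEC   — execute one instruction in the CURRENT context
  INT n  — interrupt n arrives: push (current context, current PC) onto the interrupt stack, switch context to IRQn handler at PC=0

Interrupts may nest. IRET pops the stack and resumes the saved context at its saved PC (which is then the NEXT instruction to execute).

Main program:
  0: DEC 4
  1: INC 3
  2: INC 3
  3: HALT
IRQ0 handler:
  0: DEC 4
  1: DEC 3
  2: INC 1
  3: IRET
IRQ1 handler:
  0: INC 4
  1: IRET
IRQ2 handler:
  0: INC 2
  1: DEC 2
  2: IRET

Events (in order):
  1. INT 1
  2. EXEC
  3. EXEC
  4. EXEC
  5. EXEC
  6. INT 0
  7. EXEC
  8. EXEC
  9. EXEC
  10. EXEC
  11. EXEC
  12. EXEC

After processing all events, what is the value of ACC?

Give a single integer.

Event 1 (INT 1): INT 1 arrives: push (MAIN, PC=0), enter IRQ1 at PC=0 (depth now 1)
Event 2 (EXEC): [IRQ1] PC=0: INC 4 -> ACC=4
Event 3 (EXEC): [IRQ1] PC=1: IRET -> resume MAIN at PC=0 (depth now 0)
Event 4 (EXEC): [MAIN] PC=0: DEC 4 -> ACC=0
Event 5 (EXEC): [MAIN] PC=1: INC 3 -> ACC=3
Event 6 (INT 0): INT 0 arrives: push (MAIN, PC=2), enter IRQ0 at PC=0 (depth now 1)
Event 7 (EXEC): [IRQ0] PC=0: DEC 4 -> ACC=-1
Event 8 (EXEC): [IRQ0] PC=1: DEC 3 -> ACC=-4
Event 9 (EXEC): [IRQ0] PC=2: INC 1 -> ACC=-3
Event 10 (EXEC): [IRQ0] PC=3: IRET -> resume MAIN at PC=2 (depth now 0)
Event 11 (EXEC): [MAIN] PC=2: INC 3 -> ACC=0
Event 12 (EXEC): [MAIN] PC=3: HALT

Answer: 0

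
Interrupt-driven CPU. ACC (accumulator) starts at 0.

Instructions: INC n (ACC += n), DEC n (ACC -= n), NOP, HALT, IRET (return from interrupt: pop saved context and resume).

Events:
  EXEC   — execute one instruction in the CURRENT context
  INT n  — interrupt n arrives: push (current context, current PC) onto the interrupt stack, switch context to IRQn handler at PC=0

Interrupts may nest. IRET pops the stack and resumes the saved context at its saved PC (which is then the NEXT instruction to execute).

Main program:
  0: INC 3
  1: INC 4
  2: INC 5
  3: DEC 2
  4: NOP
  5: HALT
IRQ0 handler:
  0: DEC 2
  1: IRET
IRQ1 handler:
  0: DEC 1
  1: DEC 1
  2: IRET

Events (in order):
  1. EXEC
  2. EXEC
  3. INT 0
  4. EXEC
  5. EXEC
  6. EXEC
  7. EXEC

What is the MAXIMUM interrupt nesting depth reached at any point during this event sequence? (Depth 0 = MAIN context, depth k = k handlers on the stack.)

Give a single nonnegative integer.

Event 1 (EXEC): [MAIN] PC=0: INC 3 -> ACC=3 [depth=0]
Event 2 (EXEC): [MAIN] PC=1: INC 4 -> ACC=7 [depth=0]
Event 3 (INT 0): INT 0 arrives: push (MAIN, PC=2), enter IRQ0 at PC=0 (depth now 1) [depth=1]
Event 4 (EXEC): [IRQ0] PC=0: DEC 2 -> ACC=5 [depth=1]
Event 5 (EXEC): [IRQ0] PC=1: IRET -> resume MAIN at PC=2 (depth now 0) [depth=0]
Event 6 (EXEC): [MAIN] PC=2: INC 5 -> ACC=10 [depth=0]
Event 7 (EXEC): [MAIN] PC=3: DEC 2 -> ACC=8 [depth=0]
Max depth observed: 1

Answer: 1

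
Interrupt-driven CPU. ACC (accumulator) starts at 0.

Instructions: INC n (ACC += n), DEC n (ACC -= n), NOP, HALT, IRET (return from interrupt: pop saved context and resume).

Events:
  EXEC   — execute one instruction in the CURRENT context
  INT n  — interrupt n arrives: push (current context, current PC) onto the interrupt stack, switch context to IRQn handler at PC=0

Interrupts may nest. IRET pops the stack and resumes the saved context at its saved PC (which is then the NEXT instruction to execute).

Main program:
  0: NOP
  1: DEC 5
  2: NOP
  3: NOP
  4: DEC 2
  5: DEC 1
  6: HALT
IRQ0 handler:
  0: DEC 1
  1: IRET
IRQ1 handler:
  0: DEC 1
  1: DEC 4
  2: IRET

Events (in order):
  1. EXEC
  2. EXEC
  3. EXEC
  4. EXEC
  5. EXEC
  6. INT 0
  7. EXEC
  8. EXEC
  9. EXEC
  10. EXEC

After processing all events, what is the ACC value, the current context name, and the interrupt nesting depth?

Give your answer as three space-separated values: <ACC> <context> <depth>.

Answer: -9 MAIN 0

Derivation:
Event 1 (EXEC): [MAIN] PC=0: NOP
Event 2 (EXEC): [MAIN] PC=1: DEC 5 -> ACC=-5
Event 3 (EXEC): [MAIN] PC=2: NOP
Event 4 (EXEC): [MAIN] PC=3: NOP
Event 5 (EXEC): [MAIN] PC=4: DEC 2 -> ACC=-7
Event 6 (INT 0): INT 0 arrives: push (MAIN, PC=5), enter IRQ0 at PC=0 (depth now 1)
Event 7 (EXEC): [IRQ0] PC=0: DEC 1 -> ACC=-8
Event 8 (EXEC): [IRQ0] PC=1: IRET -> resume MAIN at PC=5 (depth now 0)
Event 9 (EXEC): [MAIN] PC=5: DEC 1 -> ACC=-9
Event 10 (EXEC): [MAIN] PC=6: HALT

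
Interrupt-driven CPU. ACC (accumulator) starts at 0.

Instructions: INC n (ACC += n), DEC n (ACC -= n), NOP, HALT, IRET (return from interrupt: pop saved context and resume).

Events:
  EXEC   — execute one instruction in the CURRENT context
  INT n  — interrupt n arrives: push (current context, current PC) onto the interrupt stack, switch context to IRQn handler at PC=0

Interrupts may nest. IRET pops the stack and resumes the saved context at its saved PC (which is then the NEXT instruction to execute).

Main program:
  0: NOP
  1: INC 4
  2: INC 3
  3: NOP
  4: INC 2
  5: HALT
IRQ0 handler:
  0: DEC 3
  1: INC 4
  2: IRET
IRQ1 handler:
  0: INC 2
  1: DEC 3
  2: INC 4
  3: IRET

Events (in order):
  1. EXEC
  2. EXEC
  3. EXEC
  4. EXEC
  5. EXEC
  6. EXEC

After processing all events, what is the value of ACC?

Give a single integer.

Event 1 (EXEC): [MAIN] PC=0: NOP
Event 2 (EXEC): [MAIN] PC=1: INC 4 -> ACC=4
Event 3 (EXEC): [MAIN] PC=2: INC 3 -> ACC=7
Event 4 (EXEC): [MAIN] PC=3: NOP
Event 5 (EXEC): [MAIN] PC=4: INC 2 -> ACC=9
Event 6 (EXEC): [MAIN] PC=5: HALT

Answer: 9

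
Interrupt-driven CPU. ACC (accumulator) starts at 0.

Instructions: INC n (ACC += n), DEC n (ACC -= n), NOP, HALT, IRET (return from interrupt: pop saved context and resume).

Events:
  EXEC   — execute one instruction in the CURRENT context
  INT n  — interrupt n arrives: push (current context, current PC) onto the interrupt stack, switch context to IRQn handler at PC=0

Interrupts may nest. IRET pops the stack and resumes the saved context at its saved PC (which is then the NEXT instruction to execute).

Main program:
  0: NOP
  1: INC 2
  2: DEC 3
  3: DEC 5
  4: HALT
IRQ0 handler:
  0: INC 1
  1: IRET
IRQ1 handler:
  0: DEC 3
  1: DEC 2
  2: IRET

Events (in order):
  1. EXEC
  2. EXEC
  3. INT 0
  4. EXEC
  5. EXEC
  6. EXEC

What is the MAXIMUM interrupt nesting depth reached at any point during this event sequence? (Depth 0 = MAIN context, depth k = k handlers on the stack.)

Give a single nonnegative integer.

Event 1 (EXEC): [MAIN] PC=0: NOP [depth=0]
Event 2 (EXEC): [MAIN] PC=1: INC 2 -> ACC=2 [depth=0]
Event 3 (INT 0): INT 0 arrives: push (MAIN, PC=2), enter IRQ0 at PC=0 (depth now 1) [depth=1]
Event 4 (EXEC): [IRQ0] PC=0: INC 1 -> ACC=3 [depth=1]
Event 5 (EXEC): [IRQ0] PC=1: IRET -> resume MAIN at PC=2 (depth now 0) [depth=0]
Event 6 (EXEC): [MAIN] PC=2: DEC 3 -> ACC=0 [depth=0]
Max depth observed: 1

Answer: 1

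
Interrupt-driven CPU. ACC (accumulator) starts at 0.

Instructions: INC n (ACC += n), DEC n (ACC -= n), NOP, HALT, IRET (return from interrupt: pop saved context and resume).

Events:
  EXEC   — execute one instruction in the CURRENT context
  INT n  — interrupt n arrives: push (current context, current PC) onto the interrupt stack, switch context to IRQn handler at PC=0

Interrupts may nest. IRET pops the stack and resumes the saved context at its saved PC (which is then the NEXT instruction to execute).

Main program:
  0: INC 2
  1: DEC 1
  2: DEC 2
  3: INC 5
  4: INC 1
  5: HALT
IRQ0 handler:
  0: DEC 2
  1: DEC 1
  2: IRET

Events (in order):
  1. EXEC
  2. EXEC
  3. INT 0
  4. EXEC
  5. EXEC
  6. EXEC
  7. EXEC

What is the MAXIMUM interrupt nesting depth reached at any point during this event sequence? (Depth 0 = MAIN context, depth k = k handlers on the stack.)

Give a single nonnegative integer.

Event 1 (EXEC): [MAIN] PC=0: INC 2 -> ACC=2 [depth=0]
Event 2 (EXEC): [MAIN] PC=1: DEC 1 -> ACC=1 [depth=0]
Event 3 (INT 0): INT 0 arrives: push (MAIN, PC=2), enter IRQ0 at PC=0 (depth now 1) [depth=1]
Event 4 (EXEC): [IRQ0] PC=0: DEC 2 -> ACC=-1 [depth=1]
Event 5 (EXEC): [IRQ0] PC=1: DEC 1 -> ACC=-2 [depth=1]
Event 6 (EXEC): [IRQ0] PC=2: IRET -> resume MAIN at PC=2 (depth now 0) [depth=0]
Event 7 (EXEC): [MAIN] PC=2: DEC 2 -> ACC=-4 [depth=0]
Max depth observed: 1

Answer: 1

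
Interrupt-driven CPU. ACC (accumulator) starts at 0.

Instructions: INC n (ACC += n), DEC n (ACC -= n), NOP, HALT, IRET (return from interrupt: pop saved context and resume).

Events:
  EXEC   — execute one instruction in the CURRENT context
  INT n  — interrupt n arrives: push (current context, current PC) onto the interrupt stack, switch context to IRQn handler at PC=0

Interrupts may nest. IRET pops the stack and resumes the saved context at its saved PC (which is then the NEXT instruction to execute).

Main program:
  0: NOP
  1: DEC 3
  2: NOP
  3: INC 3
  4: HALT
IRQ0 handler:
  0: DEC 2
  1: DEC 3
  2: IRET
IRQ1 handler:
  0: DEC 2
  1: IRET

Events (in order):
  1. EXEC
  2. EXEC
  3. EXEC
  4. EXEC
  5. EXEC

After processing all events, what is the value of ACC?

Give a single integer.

Answer: 0

Derivation:
Event 1 (EXEC): [MAIN] PC=0: NOP
Event 2 (EXEC): [MAIN] PC=1: DEC 3 -> ACC=-3
Event 3 (EXEC): [MAIN] PC=2: NOP
Event 4 (EXEC): [MAIN] PC=3: INC 3 -> ACC=0
Event 5 (EXEC): [MAIN] PC=4: HALT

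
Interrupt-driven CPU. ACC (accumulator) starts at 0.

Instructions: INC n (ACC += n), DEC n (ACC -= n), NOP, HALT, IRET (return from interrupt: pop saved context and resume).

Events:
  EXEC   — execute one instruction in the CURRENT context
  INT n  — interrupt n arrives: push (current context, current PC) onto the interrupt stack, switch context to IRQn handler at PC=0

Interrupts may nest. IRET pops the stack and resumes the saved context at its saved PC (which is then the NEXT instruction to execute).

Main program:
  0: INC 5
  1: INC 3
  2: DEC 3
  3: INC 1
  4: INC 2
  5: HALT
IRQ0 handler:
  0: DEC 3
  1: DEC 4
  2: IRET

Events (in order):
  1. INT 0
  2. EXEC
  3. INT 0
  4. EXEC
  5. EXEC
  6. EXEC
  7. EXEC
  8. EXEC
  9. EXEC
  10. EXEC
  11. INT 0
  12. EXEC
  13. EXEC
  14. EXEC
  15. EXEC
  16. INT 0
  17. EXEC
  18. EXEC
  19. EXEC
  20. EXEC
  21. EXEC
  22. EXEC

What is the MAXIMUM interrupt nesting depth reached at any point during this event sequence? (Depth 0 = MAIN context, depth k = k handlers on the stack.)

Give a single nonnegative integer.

Answer: 2

Derivation:
Event 1 (INT 0): INT 0 arrives: push (MAIN, PC=0), enter IRQ0 at PC=0 (depth now 1) [depth=1]
Event 2 (EXEC): [IRQ0] PC=0: DEC 3 -> ACC=-3 [depth=1]
Event 3 (INT 0): INT 0 arrives: push (IRQ0, PC=1), enter IRQ0 at PC=0 (depth now 2) [depth=2]
Event 4 (EXEC): [IRQ0] PC=0: DEC 3 -> ACC=-6 [depth=2]
Event 5 (EXEC): [IRQ0] PC=1: DEC 4 -> ACC=-10 [depth=2]
Event 6 (EXEC): [IRQ0] PC=2: IRET -> resume IRQ0 at PC=1 (depth now 1) [depth=1]
Event 7 (EXEC): [IRQ0] PC=1: DEC 4 -> ACC=-14 [depth=1]
Event 8 (EXEC): [IRQ0] PC=2: IRET -> resume MAIN at PC=0 (depth now 0) [depth=0]
Event 9 (EXEC): [MAIN] PC=0: INC 5 -> ACC=-9 [depth=0]
Event 10 (EXEC): [MAIN] PC=1: INC 3 -> ACC=-6 [depth=0]
Event 11 (INT 0): INT 0 arrives: push (MAIN, PC=2), enter IRQ0 at PC=0 (depth now 1) [depth=1]
Event 12 (EXEC): [IRQ0] PC=0: DEC 3 -> ACC=-9 [depth=1]
Event 13 (EXEC): [IRQ0] PC=1: DEC 4 -> ACC=-13 [depth=1]
Event 14 (EXEC): [IRQ0] PC=2: IRET -> resume MAIN at PC=2 (depth now 0) [depth=0]
Event 15 (EXEC): [MAIN] PC=2: DEC 3 -> ACC=-16 [depth=0]
Event 16 (INT 0): INT 0 arrives: push (MAIN, PC=3), enter IRQ0 at PC=0 (depth now 1) [depth=1]
Event 17 (EXEC): [IRQ0] PC=0: DEC 3 -> ACC=-19 [depth=1]
Event 18 (EXEC): [IRQ0] PC=1: DEC 4 -> ACC=-23 [depth=1]
Event 19 (EXEC): [IRQ0] PC=2: IRET -> resume MAIN at PC=3 (depth now 0) [depth=0]
Event 20 (EXEC): [MAIN] PC=3: INC 1 -> ACC=-22 [depth=0]
Event 21 (EXEC): [MAIN] PC=4: INC 2 -> ACC=-20 [depth=0]
Event 22 (EXEC): [MAIN] PC=5: HALT [depth=0]
Max depth observed: 2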